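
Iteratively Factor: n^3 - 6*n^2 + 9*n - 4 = (n - 1)*(n^2 - 5*n + 4) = (n - 1)^2*(n - 4)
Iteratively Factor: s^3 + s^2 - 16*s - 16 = (s - 4)*(s^2 + 5*s + 4) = (s - 4)*(s + 4)*(s + 1)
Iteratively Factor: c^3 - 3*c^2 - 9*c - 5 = (c + 1)*(c^2 - 4*c - 5) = (c - 5)*(c + 1)*(c + 1)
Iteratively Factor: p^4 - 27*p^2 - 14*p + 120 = (p + 3)*(p^3 - 3*p^2 - 18*p + 40) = (p - 2)*(p + 3)*(p^2 - p - 20) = (p - 5)*(p - 2)*(p + 3)*(p + 4)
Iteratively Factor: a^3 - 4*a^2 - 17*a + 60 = (a - 3)*(a^2 - a - 20) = (a - 3)*(a + 4)*(a - 5)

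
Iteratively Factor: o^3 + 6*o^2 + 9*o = (o + 3)*(o^2 + 3*o) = o*(o + 3)*(o + 3)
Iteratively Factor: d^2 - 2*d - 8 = (d + 2)*(d - 4)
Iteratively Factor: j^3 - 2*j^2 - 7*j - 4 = (j + 1)*(j^2 - 3*j - 4) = (j - 4)*(j + 1)*(j + 1)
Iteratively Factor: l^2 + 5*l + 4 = (l + 4)*(l + 1)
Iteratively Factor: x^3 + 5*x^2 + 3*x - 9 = (x - 1)*(x^2 + 6*x + 9) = (x - 1)*(x + 3)*(x + 3)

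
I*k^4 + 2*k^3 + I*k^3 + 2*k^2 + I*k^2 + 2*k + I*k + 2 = (k + 1)*(k - 2*I)*(k + I)*(I*k + 1)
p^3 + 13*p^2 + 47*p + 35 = (p + 1)*(p + 5)*(p + 7)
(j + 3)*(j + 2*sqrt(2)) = j^2 + 2*sqrt(2)*j + 3*j + 6*sqrt(2)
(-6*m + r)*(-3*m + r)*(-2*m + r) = -36*m^3 + 36*m^2*r - 11*m*r^2 + r^3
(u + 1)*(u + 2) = u^2 + 3*u + 2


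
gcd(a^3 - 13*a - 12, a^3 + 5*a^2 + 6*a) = a + 3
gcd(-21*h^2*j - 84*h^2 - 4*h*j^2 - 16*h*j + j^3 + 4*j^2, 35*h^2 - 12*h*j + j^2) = 7*h - j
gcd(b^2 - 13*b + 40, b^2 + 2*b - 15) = 1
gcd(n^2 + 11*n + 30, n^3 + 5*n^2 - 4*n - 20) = n + 5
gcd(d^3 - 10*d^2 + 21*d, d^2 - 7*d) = d^2 - 7*d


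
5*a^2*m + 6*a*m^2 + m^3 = m*(a + m)*(5*a + m)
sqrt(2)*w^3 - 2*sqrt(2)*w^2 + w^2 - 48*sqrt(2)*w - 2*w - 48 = (w - 8)*(w + 6)*(sqrt(2)*w + 1)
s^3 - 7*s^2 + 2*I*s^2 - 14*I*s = s*(s - 7)*(s + 2*I)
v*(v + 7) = v^2 + 7*v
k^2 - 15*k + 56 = (k - 8)*(k - 7)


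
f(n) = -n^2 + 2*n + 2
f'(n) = 2 - 2*n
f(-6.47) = -52.80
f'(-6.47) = 14.94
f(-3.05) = -13.40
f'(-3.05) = 8.10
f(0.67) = 2.89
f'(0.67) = 0.66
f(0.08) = 2.15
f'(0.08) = 1.84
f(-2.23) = -7.43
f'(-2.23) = 6.46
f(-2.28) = -7.76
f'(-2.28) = 6.56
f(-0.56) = 0.57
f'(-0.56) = 3.12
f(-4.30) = -25.09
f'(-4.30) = 10.60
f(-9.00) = -97.00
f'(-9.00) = 20.00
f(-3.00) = -13.00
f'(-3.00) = 8.00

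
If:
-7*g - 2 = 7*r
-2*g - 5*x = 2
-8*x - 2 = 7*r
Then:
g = -16/51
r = 10/357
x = -14/51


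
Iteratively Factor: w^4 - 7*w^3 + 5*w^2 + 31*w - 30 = (w - 5)*(w^3 - 2*w^2 - 5*w + 6) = (w - 5)*(w - 1)*(w^2 - w - 6) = (w - 5)*(w - 1)*(w + 2)*(w - 3)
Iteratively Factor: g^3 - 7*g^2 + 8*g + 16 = (g - 4)*(g^2 - 3*g - 4) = (g - 4)^2*(g + 1)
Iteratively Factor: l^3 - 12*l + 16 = (l - 2)*(l^2 + 2*l - 8) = (l - 2)*(l + 4)*(l - 2)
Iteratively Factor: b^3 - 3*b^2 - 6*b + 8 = (b - 1)*(b^2 - 2*b - 8) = (b - 1)*(b + 2)*(b - 4)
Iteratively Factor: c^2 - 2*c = (c)*(c - 2)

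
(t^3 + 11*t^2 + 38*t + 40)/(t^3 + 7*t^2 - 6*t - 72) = (t^2 + 7*t + 10)/(t^2 + 3*t - 18)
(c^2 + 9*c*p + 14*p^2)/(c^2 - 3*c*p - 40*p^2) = (-c^2 - 9*c*p - 14*p^2)/(-c^2 + 3*c*p + 40*p^2)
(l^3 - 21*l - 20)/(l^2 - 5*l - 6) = (l^2 - l - 20)/(l - 6)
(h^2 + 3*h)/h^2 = (h + 3)/h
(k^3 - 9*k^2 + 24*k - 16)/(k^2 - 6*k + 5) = (k^2 - 8*k + 16)/(k - 5)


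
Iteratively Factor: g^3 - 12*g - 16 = (g + 2)*(g^2 - 2*g - 8) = (g + 2)^2*(g - 4)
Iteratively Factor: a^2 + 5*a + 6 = (a + 3)*(a + 2)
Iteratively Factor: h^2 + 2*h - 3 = (h + 3)*(h - 1)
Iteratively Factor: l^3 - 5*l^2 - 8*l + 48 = (l - 4)*(l^2 - l - 12) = (l - 4)*(l + 3)*(l - 4)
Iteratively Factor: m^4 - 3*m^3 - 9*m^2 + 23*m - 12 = (m - 4)*(m^3 + m^2 - 5*m + 3) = (m - 4)*(m + 3)*(m^2 - 2*m + 1) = (m - 4)*(m - 1)*(m + 3)*(m - 1)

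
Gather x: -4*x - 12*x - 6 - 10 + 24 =8 - 16*x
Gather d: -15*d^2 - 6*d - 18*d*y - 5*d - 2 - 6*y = -15*d^2 + d*(-18*y - 11) - 6*y - 2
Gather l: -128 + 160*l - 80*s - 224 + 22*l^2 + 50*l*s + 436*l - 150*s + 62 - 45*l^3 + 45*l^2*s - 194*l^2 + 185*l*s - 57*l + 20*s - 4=-45*l^3 + l^2*(45*s - 172) + l*(235*s + 539) - 210*s - 294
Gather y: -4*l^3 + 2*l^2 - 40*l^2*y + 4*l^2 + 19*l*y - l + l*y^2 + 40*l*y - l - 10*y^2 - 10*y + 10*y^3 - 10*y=-4*l^3 + 6*l^2 - 2*l + 10*y^3 + y^2*(l - 10) + y*(-40*l^2 + 59*l - 20)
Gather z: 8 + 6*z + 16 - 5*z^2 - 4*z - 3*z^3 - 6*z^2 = -3*z^3 - 11*z^2 + 2*z + 24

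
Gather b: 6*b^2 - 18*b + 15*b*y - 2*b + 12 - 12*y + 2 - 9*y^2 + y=6*b^2 + b*(15*y - 20) - 9*y^2 - 11*y + 14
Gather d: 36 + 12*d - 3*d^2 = -3*d^2 + 12*d + 36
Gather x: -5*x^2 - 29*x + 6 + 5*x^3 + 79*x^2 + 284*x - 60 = 5*x^3 + 74*x^2 + 255*x - 54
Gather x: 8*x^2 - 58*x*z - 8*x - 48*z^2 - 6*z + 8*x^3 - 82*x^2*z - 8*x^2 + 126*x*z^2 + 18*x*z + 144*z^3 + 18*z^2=8*x^3 - 82*x^2*z + x*(126*z^2 - 40*z - 8) + 144*z^3 - 30*z^2 - 6*z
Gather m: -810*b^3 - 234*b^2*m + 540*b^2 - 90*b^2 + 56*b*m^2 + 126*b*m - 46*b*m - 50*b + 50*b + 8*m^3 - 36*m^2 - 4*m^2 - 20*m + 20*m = -810*b^3 + 450*b^2 + 8*m^3 + m^2*(56*b - 40) + m*(-234*b^2 + 80*b)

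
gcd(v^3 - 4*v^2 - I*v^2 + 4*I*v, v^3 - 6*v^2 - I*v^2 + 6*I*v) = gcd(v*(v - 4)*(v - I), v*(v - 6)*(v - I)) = v^2 - I*v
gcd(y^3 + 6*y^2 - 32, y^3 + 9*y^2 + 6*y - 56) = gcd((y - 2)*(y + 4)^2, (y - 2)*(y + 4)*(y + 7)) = y^2 + 2*y - 8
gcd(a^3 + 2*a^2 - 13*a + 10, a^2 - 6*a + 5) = a - 1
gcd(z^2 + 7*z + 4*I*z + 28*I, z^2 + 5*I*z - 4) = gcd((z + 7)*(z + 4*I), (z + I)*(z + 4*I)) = z + 4*I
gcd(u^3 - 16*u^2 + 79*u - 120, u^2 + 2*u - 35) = u - 5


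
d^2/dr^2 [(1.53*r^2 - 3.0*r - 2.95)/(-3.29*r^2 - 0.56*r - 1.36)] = (70.582344*r^3 + 232.661562*r^2 - 47.92872*r - 34.778096)/(35.611289*r^6 + 18.184488*r^5 + 47.25756*r^4 + 15.2096*r^3 + 19.53504*r^2 + 3.107328*r + 2.515456)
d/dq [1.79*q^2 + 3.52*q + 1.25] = 3.58*q + 3.52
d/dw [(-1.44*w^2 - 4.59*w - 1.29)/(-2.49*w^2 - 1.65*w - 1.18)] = (-9.0531*w^2 - 3.0258*w + 3.2877)/(6.2001*w^4 + 8.217*w^3 + 8.5989*w^2 + 3.894*w + 1.3924)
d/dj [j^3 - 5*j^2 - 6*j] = 3*j^2 - 10*j - 6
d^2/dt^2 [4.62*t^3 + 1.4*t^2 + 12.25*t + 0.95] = 27.72*t + 2.8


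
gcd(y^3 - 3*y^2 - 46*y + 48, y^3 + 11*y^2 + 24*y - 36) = y^2 + 5*y - 6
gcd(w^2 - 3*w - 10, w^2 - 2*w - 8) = w + 2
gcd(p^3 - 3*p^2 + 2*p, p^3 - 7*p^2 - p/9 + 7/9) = 1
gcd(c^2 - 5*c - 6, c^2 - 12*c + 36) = c - 6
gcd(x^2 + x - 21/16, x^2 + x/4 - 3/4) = x - 3/4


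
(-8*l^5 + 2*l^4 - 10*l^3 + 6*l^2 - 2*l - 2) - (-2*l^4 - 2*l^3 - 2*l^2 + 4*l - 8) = -8*l^5 + 4*l^4 - 8*l^3 + 8*l^2 - 6*l + 6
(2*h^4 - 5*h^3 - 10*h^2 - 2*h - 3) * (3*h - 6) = 6*h^5 - 27*h^4 + 54*h^2 + 3*h + 18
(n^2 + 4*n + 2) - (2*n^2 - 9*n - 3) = -n^2 + 13*n + 5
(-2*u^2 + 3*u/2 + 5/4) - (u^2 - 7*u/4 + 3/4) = -3*u^2 + 13*u/4 + 1/2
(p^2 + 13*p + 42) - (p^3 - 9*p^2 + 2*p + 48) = -p^3 + 10*p^2 + 11*p - 6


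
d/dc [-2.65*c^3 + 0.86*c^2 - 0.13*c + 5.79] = -7.95*c^2 + 1.72*c - 0.13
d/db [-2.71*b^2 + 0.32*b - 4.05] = 0.32 - 5.42*b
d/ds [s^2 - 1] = 2*s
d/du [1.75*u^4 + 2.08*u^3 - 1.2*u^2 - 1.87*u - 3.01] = 7.0*u^3 + 6.24*u^2 - 2.4*u - 1.87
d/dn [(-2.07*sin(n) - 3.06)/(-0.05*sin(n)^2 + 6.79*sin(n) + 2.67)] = (-0.1035*sin(n)^2 - 0.306000000000001*sin(n) + 15.2505)*cos(n)/(0.0025*sin(n)^4 - 0.679*sin(n)^3 + 45.8371*sin(n)^2 + 36.2586*sin(n) + 7.1289)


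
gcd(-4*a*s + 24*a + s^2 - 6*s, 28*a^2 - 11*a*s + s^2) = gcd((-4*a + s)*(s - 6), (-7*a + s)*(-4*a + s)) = -4*a + s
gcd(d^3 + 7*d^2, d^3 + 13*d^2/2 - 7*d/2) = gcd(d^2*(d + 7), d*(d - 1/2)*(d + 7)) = d^2 + 7*d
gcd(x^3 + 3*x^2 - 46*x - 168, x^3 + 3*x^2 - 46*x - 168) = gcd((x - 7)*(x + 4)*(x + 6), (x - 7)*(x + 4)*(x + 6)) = x^3 + 3*x^2 - 46*x - 168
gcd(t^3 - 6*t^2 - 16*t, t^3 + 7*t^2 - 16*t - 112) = 1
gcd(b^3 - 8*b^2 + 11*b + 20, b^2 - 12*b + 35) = b - 5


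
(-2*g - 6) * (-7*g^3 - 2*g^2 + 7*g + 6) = 14*g^4 + 46*g^3 - 2*g^2 - 54*g - 36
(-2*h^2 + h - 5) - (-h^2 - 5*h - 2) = -h^2 + 6*h - 3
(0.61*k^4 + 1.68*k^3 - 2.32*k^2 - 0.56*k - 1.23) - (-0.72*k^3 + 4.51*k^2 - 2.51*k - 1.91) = 0.61*k^4 + 2.4*k^3 - 6.83*k^2 + 1.95*k + 0.68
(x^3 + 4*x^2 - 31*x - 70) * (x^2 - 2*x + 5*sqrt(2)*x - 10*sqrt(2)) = x^5 + 2*x^4 + 5*sqrt(2)*x^4 - 39*x^3 + 10*sqrt(2)*x^3 - 195*sqrt(2)*x^2 - 8*x^2 - 40*sqrt(2)*x + 140*x + 700*sqrt(2)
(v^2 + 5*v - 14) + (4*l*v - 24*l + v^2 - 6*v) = 4*l*v - 24*l + 2*v^2 - v - 14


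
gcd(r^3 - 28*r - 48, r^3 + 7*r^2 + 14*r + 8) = r^2 + 6*r + 8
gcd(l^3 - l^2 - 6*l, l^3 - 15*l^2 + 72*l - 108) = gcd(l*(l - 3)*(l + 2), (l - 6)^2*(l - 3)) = l - 3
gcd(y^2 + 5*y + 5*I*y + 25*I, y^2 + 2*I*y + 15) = y + 5*I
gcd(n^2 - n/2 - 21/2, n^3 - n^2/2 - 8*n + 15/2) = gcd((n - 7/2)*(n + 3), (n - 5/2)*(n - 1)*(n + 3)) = n + 3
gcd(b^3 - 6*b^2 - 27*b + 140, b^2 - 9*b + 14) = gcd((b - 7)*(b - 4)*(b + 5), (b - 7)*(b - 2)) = b - 7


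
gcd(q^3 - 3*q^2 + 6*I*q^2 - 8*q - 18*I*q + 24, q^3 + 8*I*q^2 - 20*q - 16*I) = q^2 + 6*I*q - 8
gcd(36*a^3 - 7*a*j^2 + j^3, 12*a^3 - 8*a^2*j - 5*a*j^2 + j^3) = 12*a^2 + 4*a*j - j^2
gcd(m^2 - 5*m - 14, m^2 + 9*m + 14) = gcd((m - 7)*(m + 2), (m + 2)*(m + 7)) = m + 2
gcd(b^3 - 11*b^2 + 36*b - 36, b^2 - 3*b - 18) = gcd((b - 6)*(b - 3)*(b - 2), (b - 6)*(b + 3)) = b - 6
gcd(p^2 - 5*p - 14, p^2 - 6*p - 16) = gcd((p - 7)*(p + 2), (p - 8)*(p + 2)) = p + 2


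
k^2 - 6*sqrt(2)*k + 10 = (k - 5*sqrt(2))*(k - sqrt(2))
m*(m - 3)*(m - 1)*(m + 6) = m^4 + 2*m^3 - 21*m^2 + 18*m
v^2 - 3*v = v*(v - 3)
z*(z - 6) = z^2 - 6*z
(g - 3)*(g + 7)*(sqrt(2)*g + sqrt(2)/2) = sqrt(2)*g^3 + 9*sqrt(2)*g^2/2 - 19*sqrt(2)*g - 21*sqrt(2)/2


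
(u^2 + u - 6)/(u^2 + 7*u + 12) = (u - 2)/(u + 4)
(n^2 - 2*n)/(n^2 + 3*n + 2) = n*(n - 2)/(n^2 + 3*n + 2)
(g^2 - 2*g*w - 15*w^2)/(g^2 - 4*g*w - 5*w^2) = (g + 3*w)/(g + w)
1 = 1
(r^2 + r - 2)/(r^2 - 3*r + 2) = (r + 2)/(r - 2)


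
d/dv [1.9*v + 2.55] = 1.90000000000000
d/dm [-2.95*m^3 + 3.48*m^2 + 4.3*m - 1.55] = -8.85*m^2 + 6.96*m + 4.3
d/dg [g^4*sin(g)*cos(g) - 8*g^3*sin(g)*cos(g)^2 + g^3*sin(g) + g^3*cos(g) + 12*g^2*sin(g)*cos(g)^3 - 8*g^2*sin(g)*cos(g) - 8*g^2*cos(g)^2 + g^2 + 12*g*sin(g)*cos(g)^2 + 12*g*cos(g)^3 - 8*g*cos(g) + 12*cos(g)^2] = g^4*cos(2*g) - g^3*sin(g) + 2*g^3*sin(2*g) - g^3*cos(g) - 6*g^3*cos(3*g) - 3*g^2*sin(g) + 8*g^2*sin(2*g) - 6*g^2*sin(3*g) + 3*g^2*cos(g) + 12*g^2*cos(2*g)^2 - 2*g^2*cos(2*g) - 6*g^2 - 28*g*sin(g) - 2*g*sin(2*g) + 3*g*sin(4*g) + 9*sqrt(2)*g*sin(g + pi/4) + 12*g*cos(g) - 8*g*cos(2*g) - 18*sqrt(2)*g*cos(g + pi/4) + 9*sqrt(2)*g*cos(3*g + pi/4) - 6*g + 12*sin(g) - 12*sin(2*g) - 6*sqrt(2)*sin(g + pi/4) + 3*sqrt(2)*sin(3*g + pi/4) + 4*cos(g) + 3*sqrt(2)*cos(g + pi/4)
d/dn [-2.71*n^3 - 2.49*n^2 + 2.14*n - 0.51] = -8.13*n^2 - 4.98*n + 2.14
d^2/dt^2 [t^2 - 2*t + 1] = 2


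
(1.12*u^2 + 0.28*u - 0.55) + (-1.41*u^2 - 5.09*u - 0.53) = -0.29*u^2 - 4.81*u - 1.08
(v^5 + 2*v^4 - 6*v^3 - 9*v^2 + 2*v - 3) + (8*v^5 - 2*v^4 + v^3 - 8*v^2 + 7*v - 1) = 9*v^5 - 5*v^3 - 17*v^2 + 9*v - 4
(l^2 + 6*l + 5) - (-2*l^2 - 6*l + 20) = 3*l^2 + 12*l - 15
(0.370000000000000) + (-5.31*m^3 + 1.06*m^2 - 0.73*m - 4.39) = -5.31*m^3 + 1.06*m^2 - 0.73*m - 4.02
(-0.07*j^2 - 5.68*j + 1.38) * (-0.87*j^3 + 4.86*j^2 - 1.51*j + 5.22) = 0.0609*j^5 + 4.6014*j^4 - 28.6997*j^3 + 14.9182*j^2 - 31.7334*j + 7.2036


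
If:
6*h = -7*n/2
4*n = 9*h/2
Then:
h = 0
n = 0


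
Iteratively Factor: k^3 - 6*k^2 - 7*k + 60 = (k + 3)*(k^2 - 9*k + 20) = (k - 5)*(k + 3)*(k - 4)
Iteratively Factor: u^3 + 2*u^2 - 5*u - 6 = (u + 1)*(u^2 + u - 6) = (u + 1)*(u + 3)*(u - 2)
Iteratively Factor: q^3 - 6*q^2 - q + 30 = (q + 2)*(q^2 - 8*q + 15) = (q - 3)*(q + 2)*(q - 5)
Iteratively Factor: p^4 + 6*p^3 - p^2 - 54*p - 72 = (p + 3)*(p^3 + 3*p^2 - 10*p - 24) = (p + 2)*(p + 3)*(p^2 + p - 12) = (p + 2)*(p + 3)*(p + 4)*(p - 3)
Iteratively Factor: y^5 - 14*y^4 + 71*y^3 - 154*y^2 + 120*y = (y - 4)*(y^4 - 10*y^3 + 31*y^2 - 30*y) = y*(y - 4)*(y^3 - 10*y^2 + 31*y - 30) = y*(y - 4)*(y - 3)*(y^2 - 7*y + 10) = y*(y - 5)*(y - 4)*(y - 3)*(y - 2)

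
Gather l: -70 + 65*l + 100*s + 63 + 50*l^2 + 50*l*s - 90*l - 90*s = 50*l^2 + l*(50*s - 25) + 10*s - 7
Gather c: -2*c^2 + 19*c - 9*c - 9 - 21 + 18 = -2*c^2 + 10*c - 12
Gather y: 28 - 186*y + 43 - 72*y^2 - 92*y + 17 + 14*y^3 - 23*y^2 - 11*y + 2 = 14*y^3 - 95*y^2 - 289*y + 90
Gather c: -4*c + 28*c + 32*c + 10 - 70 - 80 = 56*c - 140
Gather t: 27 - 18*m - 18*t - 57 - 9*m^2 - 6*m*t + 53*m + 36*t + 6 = -9*m^2 + 35*m + t*(18 - 6*m) - 24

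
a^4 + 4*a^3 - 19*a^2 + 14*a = a*(a - 2)*(a - 1)*(a + 7)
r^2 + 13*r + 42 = (r + 6)*(r + 7)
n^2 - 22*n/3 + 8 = (n - 6)*(n - 4/3)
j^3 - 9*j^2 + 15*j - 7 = (j - 7)*(j - 1)^2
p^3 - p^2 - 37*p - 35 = (p - 7)*(p + 1)*(p + 5)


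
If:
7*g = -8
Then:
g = -8/7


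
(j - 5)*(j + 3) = j^2 - 2*j - 15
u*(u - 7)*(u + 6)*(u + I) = u^4 - u^3 + I*u^3 - 42*u^2 - I*u^2 - 42*I*u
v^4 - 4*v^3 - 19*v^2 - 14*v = v*(v - 7)*(v + 1)*(v + 2)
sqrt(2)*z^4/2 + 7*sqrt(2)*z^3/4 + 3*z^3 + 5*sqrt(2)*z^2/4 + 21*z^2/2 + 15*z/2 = z*(z + 5/2)*(z + 3*sqrt(2))*(sqrt(2)*z/2 + sqrt(2)/2)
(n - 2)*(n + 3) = n^2 + n - 6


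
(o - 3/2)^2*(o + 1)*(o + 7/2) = o^4 + 3*o^3/2 - 31*o^2/4 - 3*o/8 + 63/8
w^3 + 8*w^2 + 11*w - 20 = (w - 1)*(w + 4)*(w + 5)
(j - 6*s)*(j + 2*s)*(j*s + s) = j^3*s - 4*j^2*s^2 + j^2*s - 12*j*s^3 - 4*j*s^2 - 12*s^3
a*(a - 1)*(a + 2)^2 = a^4 + 3*a^3 - 4*a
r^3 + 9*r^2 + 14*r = r*(r + 2)*(r + 7)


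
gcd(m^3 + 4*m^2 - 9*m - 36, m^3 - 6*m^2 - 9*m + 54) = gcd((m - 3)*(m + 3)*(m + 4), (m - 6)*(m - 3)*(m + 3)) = m^2 - 9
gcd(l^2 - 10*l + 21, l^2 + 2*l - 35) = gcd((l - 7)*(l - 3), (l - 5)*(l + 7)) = 1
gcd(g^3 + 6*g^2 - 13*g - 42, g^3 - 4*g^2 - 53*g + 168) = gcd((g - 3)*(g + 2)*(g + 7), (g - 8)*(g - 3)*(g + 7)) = g^2 + 4*g - 21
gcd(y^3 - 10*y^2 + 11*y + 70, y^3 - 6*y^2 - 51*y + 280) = y - 5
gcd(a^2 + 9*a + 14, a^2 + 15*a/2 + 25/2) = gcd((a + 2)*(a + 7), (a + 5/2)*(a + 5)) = 1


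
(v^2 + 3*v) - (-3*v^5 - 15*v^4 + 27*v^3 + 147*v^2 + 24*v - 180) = 3*v^5 + 15*v^4 - 27*v^3 - 146*v^2 - 21*v + 180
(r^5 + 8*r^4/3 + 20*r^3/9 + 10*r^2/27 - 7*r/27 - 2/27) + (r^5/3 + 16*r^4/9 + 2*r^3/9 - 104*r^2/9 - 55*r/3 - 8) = 4*r^5/3 + 40*r^4/9 + 22*r^3/9 - 302*r^2/27 - 502*r/27 - 218/27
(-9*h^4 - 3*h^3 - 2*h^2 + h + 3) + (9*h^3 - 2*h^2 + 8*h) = -9*h^4 + 6*h^3 - 4*h^2 + 9*h + 3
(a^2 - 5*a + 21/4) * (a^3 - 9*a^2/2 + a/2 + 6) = a^5 - 19*a^4/2 + 113*a^3/4 - 161*a^2/8 - 219*a/8 + 63/2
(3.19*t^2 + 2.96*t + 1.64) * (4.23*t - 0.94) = 13.4937*t^3 + 9.5222*t^2 + 4.1548*t - 1.5416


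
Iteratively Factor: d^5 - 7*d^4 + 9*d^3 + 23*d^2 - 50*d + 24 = (d + 2)*(d^4 - 9*d^3 + 27*d^2 - 31*d + 12) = (d - 3)*(d + 2)*(d^3 - 6*d^2 + 9*d - 4) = (d - 3)*(d - 1)*(d + 2)*(d^2 - 5*d + 4) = (d - 3)*(d - 1)^2*(d + 2)*(d - 4)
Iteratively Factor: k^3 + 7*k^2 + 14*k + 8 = (k + 1)*(k^2 + 6*k + 8) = (k + 1)*(k + 4)*(k + 2)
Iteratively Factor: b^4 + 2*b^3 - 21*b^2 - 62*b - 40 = (b - 5)*(b^3 + 7*b^2 + 14*b + 8) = (b - 5)*(b + 1)*(b^2 + 6*b + 8) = (b - 5)*(b + 1)*(b + 4)*(b + 2)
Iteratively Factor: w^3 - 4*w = (w - 2)*(w^2 + 2*w) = (w - 2)*(w + 2)*(w)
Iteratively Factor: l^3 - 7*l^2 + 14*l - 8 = (l - 4)*(l^2 - 3*l + 2) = (l - 4)*(l - 2)*(l - 1)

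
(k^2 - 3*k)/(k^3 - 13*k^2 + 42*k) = (k - 3)/(k^2 - 13*k + 42)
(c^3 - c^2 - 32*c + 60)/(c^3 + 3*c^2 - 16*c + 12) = (c - 5)/(c - 1)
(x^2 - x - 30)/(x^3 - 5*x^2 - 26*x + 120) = 1/(x - 4)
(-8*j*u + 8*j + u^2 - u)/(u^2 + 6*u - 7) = (-8*j + u)/(u + 7)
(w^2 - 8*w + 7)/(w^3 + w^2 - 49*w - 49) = (w - 1)/(w^2 + 8*w + 7)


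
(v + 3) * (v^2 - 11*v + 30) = v^3 - 8*v^2 - 3*v + 90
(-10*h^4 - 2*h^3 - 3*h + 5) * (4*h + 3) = -40*h^5 - 38*h^4 - 6*h^3 - 12*h^2 + 11*h + 15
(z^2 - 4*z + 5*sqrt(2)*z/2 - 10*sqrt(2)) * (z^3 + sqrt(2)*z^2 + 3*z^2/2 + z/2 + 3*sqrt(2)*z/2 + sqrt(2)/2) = z^5 - 5*z^4/2 + 7*sqrt(2)*z^4/2 - 35*sqrt(2)*z^3/4 - z^3/2 - 77*sqrt(2)*z^2/4 - 29*z^2/2 - 55*z/2 - 7*sqrt(2)*z - 10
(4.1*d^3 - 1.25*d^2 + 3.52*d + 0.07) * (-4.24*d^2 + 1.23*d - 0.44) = -17.384*d^5 + 10.343*d^4 - 18.2663*d^3 + 4.5828*d^2 - 1.4627*d - 0.0308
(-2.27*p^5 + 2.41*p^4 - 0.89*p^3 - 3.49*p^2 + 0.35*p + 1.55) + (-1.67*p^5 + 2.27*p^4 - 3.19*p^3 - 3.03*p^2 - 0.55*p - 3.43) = -3.94*p^5 + 4.68*p^4 - 4.08*p^3 - 6.52*p^2 - 0.2*p - 1.88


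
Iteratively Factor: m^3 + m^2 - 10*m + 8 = (m - 2)*(m^2 + 3*m - 4) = (m - 2)*(m - 1)*(m + 4)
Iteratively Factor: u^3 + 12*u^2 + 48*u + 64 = (u + 4)*(u^2 + 8*u + 16) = (u + 4)^2*(u + 4)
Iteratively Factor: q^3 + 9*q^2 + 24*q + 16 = (q + 4)*(q^2 + 5*q + 4) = (q + 4)^2*(q + 1)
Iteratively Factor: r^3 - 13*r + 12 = (r - 1)*(r^2 + r - 12) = (r - 1)*(r + 4)*(r - 3)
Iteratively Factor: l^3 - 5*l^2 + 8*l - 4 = (l - 1)*(l^2 - 4*l + 4) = (l - 2)*(l - 1)*(l - 2)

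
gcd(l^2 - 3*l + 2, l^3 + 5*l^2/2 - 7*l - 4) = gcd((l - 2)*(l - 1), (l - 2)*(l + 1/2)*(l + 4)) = l - 2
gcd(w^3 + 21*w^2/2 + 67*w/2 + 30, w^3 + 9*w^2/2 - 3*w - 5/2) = w + 5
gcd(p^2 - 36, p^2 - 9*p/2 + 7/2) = 1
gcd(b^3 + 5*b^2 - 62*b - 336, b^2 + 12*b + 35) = b + 7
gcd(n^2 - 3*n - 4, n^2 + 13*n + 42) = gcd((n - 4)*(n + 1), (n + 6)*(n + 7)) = 1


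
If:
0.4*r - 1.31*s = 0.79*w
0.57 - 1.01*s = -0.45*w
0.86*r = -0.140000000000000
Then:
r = -0.16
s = 0.30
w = -0.59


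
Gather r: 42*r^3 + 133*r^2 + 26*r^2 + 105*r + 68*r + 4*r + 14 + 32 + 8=42*r^3 + 159*r^2 + 177*r + 54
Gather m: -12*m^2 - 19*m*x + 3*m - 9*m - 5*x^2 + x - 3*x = -12*m^2 + m*(-19*x - 6) - 5*x^2 - 2*x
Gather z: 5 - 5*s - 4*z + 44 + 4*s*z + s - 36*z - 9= -4*s + z*(4*s - 40) + 40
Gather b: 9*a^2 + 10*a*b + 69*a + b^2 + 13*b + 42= 9*a^2 + 69*a + b^2 + b*(10*a + 13) + 42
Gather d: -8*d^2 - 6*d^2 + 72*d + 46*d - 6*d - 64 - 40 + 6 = -14*d^2 + 112*d - 98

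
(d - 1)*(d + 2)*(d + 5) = d^3 + 6*d^2 + 3*d - 10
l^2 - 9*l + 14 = (l - 7)*(l - 2)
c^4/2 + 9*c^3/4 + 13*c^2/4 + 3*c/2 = c*(c/2 + 1/2)*(c + 3/2)*(c + 2)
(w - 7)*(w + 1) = w^2 - 6*w - 7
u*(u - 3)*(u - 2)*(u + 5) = u^4 - 19*u^2 + 30*u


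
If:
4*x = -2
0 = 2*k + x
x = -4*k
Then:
No Solution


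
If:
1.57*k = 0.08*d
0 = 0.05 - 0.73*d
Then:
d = 0.07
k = 0.00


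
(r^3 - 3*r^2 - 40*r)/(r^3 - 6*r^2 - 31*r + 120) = r/(r - 3)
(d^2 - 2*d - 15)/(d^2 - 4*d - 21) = (d - 5)/(d - 7)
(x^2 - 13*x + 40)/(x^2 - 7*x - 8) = (x - 5)/(x + 1)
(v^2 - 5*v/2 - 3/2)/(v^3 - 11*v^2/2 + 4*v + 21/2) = (2*v + 1)/(2*v^2 - 5*v - 7)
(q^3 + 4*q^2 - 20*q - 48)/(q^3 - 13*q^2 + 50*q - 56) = (q^2 + 8*q + 12)/(q^2 - 9*q + 14)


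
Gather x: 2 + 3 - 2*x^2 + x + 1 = -2*x^2 + x + 6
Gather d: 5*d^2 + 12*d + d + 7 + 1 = 5*d^2 + 13*d + 8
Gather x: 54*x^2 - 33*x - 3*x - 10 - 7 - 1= 54*x^2 - 36*x - 18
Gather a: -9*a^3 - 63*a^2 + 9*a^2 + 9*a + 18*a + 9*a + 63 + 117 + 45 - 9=-9*a^3 - 54*a^2 + 36*a + 216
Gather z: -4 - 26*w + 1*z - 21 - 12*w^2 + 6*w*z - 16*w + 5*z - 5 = -12*w^2 - 42*w + z*(6*w + 6) - 30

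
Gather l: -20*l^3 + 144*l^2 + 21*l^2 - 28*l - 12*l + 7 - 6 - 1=-20*l^3 + 165*l^2 - 40*l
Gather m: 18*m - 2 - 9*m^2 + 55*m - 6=-9*m^2 + 73*m - 8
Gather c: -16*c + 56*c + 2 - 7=40*c - 5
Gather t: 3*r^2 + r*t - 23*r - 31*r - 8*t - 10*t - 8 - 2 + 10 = 3*r^2 - 54*r + t*(r - 18)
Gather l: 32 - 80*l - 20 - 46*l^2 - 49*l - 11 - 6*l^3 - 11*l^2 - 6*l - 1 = -6*l^3 - 57*l^2 - 135*l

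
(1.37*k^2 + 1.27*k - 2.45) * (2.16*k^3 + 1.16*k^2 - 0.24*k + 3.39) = 2.9592*k^5 + 4.3324*k^4 - 4.1476*k^3 + 1.4975*k^2 + 4.8933*k - 8.3055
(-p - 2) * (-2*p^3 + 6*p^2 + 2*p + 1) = 2*p^4 - 2*p^3 - 14*p^2 - 5*p - 2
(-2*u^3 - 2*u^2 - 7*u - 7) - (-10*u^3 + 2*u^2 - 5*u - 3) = 8*u^3 - 4*u^2 - 2*u - 4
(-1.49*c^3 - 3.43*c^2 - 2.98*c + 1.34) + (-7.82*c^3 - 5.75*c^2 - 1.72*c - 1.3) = -9.31*c^3 - 9.18*c^2 - 4.7*c + 0.04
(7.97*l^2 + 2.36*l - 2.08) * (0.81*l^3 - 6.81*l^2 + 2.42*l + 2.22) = 6.4557*l^5 - 52.3641*l^4 + 1.531*l^3 + 37.5694*l^2 + 0.2056*l - 4.6176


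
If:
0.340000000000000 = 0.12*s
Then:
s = 2.83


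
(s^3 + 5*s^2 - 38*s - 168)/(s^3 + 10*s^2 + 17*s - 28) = (s - 6)/(s - 1)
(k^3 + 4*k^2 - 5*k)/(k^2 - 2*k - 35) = k*(k - 1)/(k - 7)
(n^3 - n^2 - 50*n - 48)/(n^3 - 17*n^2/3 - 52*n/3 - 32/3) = 3*(n + 6)/(3*n + 4)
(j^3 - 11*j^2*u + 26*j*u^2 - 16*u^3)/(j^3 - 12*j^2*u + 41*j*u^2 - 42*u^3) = (j^2 - 9*j*u + 8*u^2)/(j^2 - 10*j*u + 21*u^2)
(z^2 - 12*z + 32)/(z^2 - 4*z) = (z - 8)/z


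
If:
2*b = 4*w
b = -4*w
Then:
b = 0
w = 0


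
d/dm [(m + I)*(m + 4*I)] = 2*m + 5*I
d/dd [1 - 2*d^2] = -4*d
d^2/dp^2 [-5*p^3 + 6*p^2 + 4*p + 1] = 12 - 30*p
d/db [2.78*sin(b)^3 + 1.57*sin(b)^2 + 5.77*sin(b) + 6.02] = (8.34*sin(b)^2 + 3.14*sin(b) + 5.77)*cos(b)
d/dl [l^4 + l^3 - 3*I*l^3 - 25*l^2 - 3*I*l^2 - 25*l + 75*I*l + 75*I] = 4*l^3 + l^2*(3 - 9*I) + l*(-50 - 6*I) - 25 + 75*I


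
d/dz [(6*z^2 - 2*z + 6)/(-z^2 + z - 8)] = 2*(2*z^2 - 42*z + 5)/(z^4 - 2*z^3 + 17*z^2 - 16*z + 64)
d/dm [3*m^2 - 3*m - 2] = 6*m - 3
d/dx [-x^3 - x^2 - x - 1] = -3*x^2 - 2*x - 1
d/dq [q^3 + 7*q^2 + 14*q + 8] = 3*q^2 + 14*q + 14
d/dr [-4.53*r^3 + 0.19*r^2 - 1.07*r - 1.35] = -13.59*r^2 + 0.38*r - 1.07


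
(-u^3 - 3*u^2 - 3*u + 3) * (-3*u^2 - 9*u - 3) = 3*u^5 + 18*u^4 + 39*u^3 + 27*u^2 - 18*u - 9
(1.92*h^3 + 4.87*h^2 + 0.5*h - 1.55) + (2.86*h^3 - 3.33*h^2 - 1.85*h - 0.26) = 4.78*h^3 + 1.54*h^2 - 1.35*h - 1.81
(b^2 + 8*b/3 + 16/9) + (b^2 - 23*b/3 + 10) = 2*b^2 - 5*b + 106/9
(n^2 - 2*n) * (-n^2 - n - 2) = -n^4 + n^3 + 4*n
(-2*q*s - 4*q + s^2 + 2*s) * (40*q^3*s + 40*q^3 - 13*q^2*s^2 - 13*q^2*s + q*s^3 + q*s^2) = -80*q^4*s^2 - 240*q^4*s - 160*q^4 + 66*q^3*s^3 + 198*q^3*s^2 + 132*q^3*s - 15*q^2*s^4 - 45*q^2*s^3 - 30*q^2*s^2 + q*s^5 + 3*q*s^4 + 2*q*s^3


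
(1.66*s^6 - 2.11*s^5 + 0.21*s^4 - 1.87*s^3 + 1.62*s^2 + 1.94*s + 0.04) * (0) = 0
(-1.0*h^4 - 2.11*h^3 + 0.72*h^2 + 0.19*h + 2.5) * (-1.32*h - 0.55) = 1.32*h^5 + 3.3352*h^4 + 0.2101*h^3 - 0.6468*h^2 - 3.4045*h - 1.375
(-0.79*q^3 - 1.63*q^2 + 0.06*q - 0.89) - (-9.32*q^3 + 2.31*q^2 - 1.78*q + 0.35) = 8.53*q^3 - 3.94*q^2 + 1.84*q - 1.24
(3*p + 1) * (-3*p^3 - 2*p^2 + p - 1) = -9*p^4 - 9*p^3 + p^2 - 2*p - 1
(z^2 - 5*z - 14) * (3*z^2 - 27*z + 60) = 3*z^4 - 42*z^3 + 153*z^2 + 78*z - 840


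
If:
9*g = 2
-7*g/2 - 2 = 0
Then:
No Solution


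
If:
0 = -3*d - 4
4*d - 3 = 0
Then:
No Solution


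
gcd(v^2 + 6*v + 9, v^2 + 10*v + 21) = v + 3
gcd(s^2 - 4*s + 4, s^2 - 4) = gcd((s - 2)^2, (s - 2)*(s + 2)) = s - 2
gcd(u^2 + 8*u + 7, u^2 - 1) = u + 1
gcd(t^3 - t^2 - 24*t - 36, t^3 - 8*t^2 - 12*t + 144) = t - 6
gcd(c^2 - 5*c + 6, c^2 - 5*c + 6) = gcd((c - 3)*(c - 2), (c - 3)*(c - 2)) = c^2 - 5*c + 6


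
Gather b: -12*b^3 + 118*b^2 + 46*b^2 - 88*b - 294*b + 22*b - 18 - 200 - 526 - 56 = -12*b^3 + 164*b^2 - 360*b - 800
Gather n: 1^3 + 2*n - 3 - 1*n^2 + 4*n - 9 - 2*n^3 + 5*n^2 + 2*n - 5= -2*n^3 + 4*n^2 + 8*n - 16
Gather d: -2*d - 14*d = -16*d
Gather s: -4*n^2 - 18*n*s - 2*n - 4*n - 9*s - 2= -4*n^2 - 6*n + s*(-18*n - 9) - 2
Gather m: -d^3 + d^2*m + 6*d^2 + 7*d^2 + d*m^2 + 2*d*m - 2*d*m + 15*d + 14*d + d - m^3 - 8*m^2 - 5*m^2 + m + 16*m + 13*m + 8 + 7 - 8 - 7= -d^3 + 13*d^2 + 30*d - m^3 + m^2*(d - 13) + m*(d^2 + 30)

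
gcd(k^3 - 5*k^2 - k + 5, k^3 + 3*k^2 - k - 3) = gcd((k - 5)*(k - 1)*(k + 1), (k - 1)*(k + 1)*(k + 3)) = k^2 - 1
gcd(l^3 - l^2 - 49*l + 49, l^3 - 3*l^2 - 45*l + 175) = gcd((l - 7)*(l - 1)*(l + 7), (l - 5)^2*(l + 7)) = l + 7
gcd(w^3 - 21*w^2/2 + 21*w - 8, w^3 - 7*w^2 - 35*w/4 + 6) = w^2 - 17*w/2 + 4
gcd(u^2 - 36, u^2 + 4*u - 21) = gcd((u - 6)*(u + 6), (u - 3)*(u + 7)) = 1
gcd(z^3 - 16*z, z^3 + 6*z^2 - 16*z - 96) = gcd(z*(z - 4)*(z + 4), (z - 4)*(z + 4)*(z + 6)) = z^2 - 16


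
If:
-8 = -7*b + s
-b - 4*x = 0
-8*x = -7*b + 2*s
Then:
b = 16/5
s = 72/5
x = -4/5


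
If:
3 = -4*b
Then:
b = -3/4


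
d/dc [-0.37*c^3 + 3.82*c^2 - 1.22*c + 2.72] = -1.11*c^2 + 7.64*c - 1.22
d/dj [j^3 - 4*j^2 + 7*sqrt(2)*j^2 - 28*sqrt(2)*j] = 3*j^2 - 8*j + 14*sqrt(2)*j - 28*sqrt(2)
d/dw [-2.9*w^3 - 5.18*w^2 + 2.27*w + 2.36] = -8.7*w^2 - 10.36*w + 2.27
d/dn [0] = 0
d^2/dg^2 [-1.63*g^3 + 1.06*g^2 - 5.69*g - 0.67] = 2.12 - 9.78*g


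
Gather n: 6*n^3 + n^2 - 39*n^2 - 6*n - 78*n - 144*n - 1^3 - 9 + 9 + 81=6*n^3 - 38*n^2 - 228*n + 80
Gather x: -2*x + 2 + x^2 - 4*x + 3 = x^2 - 6*x + 5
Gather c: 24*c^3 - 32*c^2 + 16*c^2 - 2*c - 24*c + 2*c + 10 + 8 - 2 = 24*c^3 - 16*c^2 - 24*c + 16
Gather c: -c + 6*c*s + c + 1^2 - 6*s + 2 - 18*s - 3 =6*c*s - 24*s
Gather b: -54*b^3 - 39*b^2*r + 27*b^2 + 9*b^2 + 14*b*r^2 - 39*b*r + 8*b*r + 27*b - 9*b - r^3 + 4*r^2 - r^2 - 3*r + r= -54*b^3 + b^2*(36 - 39*r) + b*(14*r^2 - 31*r + 18) - r^3 + 3*r^2 - 2*r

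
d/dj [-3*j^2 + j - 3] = 1 - 6*j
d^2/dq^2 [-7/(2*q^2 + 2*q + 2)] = 7*(q^2 + q - (2*q + 1)^2 + 1)/(q^2 + q + 1)^3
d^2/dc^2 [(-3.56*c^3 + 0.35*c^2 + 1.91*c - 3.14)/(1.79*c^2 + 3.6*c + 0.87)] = (-1.4210854715202e-14*c^5 + 2.8421709430404e-14*c^4 - 73.4583620000001*c^3 - 130.535094*c^2 - 155.419002*c - 83.043366)/(5.735339*c^6 + 34.60428*c^5 + 77.957901*c^4 + 80.29368*c^3 + 37.890153*c^2 + 8.17452*c + 0.658503)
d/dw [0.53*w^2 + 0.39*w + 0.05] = 1.06*w + 0.39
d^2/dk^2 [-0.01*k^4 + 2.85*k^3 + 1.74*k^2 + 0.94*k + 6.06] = -0.12*k^2 + 17.1*k + 3.48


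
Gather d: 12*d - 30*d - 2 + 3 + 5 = 6 - 18*d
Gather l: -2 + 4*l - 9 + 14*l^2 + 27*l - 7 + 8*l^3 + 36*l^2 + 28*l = 8*l^3 + 50*l^2 + 59*l - 18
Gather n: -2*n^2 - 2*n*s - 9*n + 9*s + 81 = -2*n^2 + n*(-2*s - 9) + 9*s + 81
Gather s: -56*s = -56*s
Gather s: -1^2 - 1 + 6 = 4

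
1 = 1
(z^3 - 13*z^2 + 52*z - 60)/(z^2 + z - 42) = (z^2 - 7*z + 10)/(z + 7)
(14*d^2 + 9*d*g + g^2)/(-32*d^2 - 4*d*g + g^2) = (-14*d^2 - 9*d*g - g^2)/(32*d^2 + 4*d*g - g^2)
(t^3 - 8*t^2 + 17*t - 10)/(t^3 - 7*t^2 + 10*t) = (t - 1)/t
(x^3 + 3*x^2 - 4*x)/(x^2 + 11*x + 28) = x*(x - 1)/(x + 7)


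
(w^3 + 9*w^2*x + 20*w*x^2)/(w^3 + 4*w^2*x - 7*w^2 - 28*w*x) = (w + 5*x)/(w - 7)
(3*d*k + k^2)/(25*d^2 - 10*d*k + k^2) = k*(3*d + k)/(25*d^2 - 10*d*k + k^2)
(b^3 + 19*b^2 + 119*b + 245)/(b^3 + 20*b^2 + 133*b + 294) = (b + 5)/(b + 6)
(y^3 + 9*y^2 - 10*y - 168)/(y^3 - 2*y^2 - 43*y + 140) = (y + 6)/(y - 5)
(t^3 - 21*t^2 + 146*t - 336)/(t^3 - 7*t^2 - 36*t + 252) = (t - 8)/(t + 6)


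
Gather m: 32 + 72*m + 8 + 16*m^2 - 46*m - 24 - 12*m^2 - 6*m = 4*m^2 + 20*m + 16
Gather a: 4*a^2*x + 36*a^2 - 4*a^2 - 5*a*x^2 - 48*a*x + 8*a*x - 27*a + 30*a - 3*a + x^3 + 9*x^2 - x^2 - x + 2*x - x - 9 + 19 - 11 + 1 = a^2*(4*x + 32) + a*(-5*x^2 - 40*x) + x^3 + 8*x^2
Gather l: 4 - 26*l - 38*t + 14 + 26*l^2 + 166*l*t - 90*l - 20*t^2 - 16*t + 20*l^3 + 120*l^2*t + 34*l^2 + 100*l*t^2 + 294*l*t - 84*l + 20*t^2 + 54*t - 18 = 20*l^3 + l^2*(120*t + 60) + l*(100*t^2 + 460*t - 200)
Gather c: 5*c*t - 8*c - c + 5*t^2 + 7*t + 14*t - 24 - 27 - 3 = c*(5*t - 9) + 5*t^2 + 21*t - 54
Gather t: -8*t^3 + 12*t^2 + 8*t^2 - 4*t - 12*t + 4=-8*t^3 + 20*t^2 - 16*t + 4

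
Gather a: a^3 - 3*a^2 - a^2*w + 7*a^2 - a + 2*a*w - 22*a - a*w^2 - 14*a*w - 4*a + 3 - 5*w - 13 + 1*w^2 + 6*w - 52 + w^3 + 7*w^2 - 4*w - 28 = a^3 + a^2*(4 - w) + a*(-w^2 - 12*w - 27) + w^3 + 8*w^2 - 3*w - 90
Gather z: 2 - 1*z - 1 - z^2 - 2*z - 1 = -z^2 - 3*z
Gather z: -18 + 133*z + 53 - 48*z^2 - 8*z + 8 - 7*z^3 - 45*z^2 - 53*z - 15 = -7*z^3 - 93*z^2 + 72*z + 28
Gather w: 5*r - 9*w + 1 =5*r - 9*w + 1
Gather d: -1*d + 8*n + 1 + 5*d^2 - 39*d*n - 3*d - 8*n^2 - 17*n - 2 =5*d^2 + d*(-39*n - 4) - 8*n^2 - 9*n - 1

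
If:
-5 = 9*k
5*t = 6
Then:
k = -5/9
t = 6/5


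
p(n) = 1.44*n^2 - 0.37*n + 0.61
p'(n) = 2.88*n - 0.37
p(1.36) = 2.77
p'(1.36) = 3.55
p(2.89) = 11.57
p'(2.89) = 7.95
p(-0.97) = 2.32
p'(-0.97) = -3.16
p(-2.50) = 10.54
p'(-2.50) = -7.57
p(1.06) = 1.84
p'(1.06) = 2.68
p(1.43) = 3.03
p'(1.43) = 3.75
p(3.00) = 12.46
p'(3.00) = 8.27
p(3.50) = 16.96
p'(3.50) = 9.71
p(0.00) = 0.61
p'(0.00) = -0.37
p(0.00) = 0.61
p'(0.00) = -0.37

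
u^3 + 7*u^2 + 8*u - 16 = (u - 1)*(u + 4)^2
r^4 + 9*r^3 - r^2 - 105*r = r*(r - 3)*(r + 5)*(r + 7)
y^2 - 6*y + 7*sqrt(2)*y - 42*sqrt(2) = (y - 6)*(y + 7*sqrt(2))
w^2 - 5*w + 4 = (w - 4)*(w - 1)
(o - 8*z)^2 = o^2 - 16*o*z + 64*z^2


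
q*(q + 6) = q^2 + 6*q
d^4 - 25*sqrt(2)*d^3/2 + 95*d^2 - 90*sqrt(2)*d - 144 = (d - 6*sqrt(2))*(d - 4*sqrt(2))*(d - 3*sqrt(2))*(d + sqrt(2)/2)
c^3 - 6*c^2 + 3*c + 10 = (c - 5)*(c - 2)*(c + 1)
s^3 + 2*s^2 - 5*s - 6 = (s - 2)*(s + 1)*(s + 3)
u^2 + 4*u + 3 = (u + 1)*(u + 3)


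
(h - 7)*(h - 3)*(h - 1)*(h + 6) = h^4 - 5*h^3 - 35*h^2 + 165*h - 126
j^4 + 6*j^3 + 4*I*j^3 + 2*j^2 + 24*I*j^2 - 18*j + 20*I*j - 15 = (j + 1)*(j + 5)*(j + I)*(j + 3*I)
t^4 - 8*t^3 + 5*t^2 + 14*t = t*(t - 7)*(t - 2)*(t + 1)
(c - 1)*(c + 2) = c^2 + c - 2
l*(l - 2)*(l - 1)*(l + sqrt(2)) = l^4 - 3*l^3 + sqrt(2)*l^3 - 3*sqrt(2)*l^2 + 2*l^2 + 2*sqrt(2)*l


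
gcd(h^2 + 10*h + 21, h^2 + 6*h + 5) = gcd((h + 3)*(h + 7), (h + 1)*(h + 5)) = 1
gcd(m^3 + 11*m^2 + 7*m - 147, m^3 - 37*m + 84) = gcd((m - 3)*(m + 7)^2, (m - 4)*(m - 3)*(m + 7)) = m^2 + 4*m - 21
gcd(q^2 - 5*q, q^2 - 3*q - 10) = q - 5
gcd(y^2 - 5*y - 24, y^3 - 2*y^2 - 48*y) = y - 8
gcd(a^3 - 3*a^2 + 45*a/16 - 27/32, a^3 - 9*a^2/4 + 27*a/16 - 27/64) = a^2 - 3*a/2 + 9/16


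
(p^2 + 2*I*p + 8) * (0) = 0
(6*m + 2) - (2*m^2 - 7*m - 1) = -2*m^2 + 13*m + 3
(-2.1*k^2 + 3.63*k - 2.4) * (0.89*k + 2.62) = -1.869*k^3 - 2.2713*k^2 + 7.3746*k - 6.288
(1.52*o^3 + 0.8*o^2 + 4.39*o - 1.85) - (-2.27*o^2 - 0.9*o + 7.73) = 1.52*o^3 + 3.07*o^2 + 5.29*o - 9.58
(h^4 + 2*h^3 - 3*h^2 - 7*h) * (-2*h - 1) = -2*h^5 - 5*h^4 + 4*h^3 + 17*h^2 + 7*h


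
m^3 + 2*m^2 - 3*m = m*(m - 1)*(m + 3)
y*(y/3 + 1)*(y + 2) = y^3/3 + 5*y^2/3 + 2*y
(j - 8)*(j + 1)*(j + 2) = j^3 - 5*j^2 - 22*j - 16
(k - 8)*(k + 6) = k^2 - 2*k - 48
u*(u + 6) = u^2 + 6*u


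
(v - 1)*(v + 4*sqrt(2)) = v^2 - v + 4*sqrt(2)*v - 4*sqrt(2)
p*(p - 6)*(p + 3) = p^3 - 3*p^2 - 18*p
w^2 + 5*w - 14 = (w - 2)*(w + 7)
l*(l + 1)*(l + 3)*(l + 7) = l^4 + 11*l^3 + 31*l^2 + 21*l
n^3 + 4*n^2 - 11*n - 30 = (n - 3)*(n + 2)*(n + 5)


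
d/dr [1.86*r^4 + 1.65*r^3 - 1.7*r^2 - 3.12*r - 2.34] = 7.44*r^3 + 4.95*r^2 - 3.4*r - 3.12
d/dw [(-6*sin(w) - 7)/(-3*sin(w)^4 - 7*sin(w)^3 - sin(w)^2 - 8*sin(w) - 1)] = -(54*sin(w)^4 + 168*sin(w)^3 + 153*sin(w)^2 + 14*sin(w) + 50)*cos(w)/(3*sin(w)^4 + 7*sin(w)^3 + sin(w)^2 + 8*sin(w) + 1)^2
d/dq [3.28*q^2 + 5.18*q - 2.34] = 6.56*q + 5.18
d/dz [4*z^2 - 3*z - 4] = 8*z - 3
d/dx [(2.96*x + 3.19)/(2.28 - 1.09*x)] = (11.146231*x - 23.315052)/(1.09*x - 2.28)^3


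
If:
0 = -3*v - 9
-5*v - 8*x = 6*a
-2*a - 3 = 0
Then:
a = -3/2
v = -3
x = 3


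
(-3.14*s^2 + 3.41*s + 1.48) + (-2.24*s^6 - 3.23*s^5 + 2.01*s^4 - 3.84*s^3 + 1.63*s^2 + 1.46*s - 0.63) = -2.24*s^6 - 3.23*s^5 + 2.01*s^4 - 3.84*s^3 - 1.51*s^2 + 4.87*s + 0.85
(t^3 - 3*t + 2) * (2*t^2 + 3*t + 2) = 2*t^5 + 3*t^4 - 4*t^3 - 5*t^2 + 4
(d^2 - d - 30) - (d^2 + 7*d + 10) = -8*d - 40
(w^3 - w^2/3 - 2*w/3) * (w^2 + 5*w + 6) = w^5 + 14*w^4/3 + 11*w^3/3 - 16*w^2/3 - 4*w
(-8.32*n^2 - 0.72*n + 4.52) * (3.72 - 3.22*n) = 26.7904*n^3 - 28.632*n^2 - 17.2328*n + 16.8144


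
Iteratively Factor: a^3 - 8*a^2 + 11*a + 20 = (a - 4)*(a^2 - 4*a - 5) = (a - 5)*(a - 4)*(a + 1)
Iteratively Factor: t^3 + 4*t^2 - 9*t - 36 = (t + 3)*(t^2 + t - 12) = (t - 3)*(t + 3)*(t + 4)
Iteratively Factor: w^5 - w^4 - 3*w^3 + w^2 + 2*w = (w - 2)*(w^4 + w^3 - w^2 - w) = (w - 2)*(w - 1)*(w^3 + 2*w^2 + w) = (w - 2)*(w - 1)*(w + 1)*(w^2 + w) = w*(w - 2)*(w - 1)*(w + 1)*(w + 1)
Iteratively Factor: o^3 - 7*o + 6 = (o - 1)*(o^2 + o - 6) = (o - 1)*(o + 3)*(o - 2)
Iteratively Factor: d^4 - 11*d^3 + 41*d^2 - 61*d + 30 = (d - 3)*(d^3 - 8*d^2 + 17*d - 10) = (d - 3)*(d - 1)*(d^2 - 7*d + 10) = (d - 3)*(d - 2)*(d - 1)*(d - 5)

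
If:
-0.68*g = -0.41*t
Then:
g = 0.602941176470588*t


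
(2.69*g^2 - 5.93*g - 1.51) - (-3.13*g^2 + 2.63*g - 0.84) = 5.82*g^2 - 8.56*g - 0.67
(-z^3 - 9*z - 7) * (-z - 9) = z^4 + 9*z^3 + 9*z^2 + 88*z + 63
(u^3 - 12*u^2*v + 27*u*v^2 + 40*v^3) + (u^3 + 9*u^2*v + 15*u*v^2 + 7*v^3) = 2*u^3 - 3*u^2*v + 42*u*v^2 + 47*v^3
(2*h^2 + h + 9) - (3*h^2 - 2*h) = -h^2 + 3*h + 9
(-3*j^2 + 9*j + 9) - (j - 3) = -3*j^2 + 8*j + 12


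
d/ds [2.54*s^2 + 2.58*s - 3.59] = 5.08*s + 2.58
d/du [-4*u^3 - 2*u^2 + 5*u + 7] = -12*u^2 - 4*u + 5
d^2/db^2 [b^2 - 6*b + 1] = 2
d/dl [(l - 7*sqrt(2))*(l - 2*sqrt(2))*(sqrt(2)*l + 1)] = 3*sqrt(2)*l^2 - 34*l + 19*sqrt(2)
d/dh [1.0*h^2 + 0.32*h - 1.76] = 2.0*h + 0.32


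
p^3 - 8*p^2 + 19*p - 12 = (p - 4)*(p - 3)*(p - 1)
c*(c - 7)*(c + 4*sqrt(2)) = c^3 - 7*c^2 + 4*sqrt(2)*c^2 - 28*sqrt(2)*c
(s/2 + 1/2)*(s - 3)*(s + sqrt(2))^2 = s^4/2 - s^3 + sqrt(2)*s^3 - 2*sqrt(2)*s^2 - s^2/2 - 3*sqrt(2)*s - 2*s - 3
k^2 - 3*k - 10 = (k - 5)*(k + 2)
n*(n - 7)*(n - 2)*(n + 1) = n^4 - 8*n^3 + 5*n^2 + 14*n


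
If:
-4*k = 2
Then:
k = -1/2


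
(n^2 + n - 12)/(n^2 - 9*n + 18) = (n + 4)/(n - 6)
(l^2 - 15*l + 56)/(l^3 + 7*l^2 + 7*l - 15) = (l^2 - 15*l + 56)/(l^3 + 7*l^2 + 7*l - 15)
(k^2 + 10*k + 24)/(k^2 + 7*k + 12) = (k + 6)/(k + 3)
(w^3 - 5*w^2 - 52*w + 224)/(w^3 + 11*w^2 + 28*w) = (w^2 - 12*w + 32)/(w*(w + 4))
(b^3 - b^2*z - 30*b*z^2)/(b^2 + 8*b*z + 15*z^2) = b*(b - 6*z)/(b + 3*z)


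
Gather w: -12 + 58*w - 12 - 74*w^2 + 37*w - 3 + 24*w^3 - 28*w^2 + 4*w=24*w^3 - 102*w^2 + 99*w - 27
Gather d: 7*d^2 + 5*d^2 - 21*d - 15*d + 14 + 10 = 12*d^2 - 36*d + 24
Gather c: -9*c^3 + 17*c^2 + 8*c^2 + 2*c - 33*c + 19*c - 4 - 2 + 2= -9*c^3 + 25*c^2 - 12*c - 4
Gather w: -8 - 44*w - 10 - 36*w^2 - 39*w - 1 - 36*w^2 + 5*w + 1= -72*w^2 - 78*w - 18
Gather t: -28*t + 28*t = 0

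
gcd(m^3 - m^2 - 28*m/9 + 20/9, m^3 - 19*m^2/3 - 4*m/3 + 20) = m^2 - m/3 - 10/3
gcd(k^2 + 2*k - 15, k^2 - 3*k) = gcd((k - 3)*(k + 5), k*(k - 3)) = k - 3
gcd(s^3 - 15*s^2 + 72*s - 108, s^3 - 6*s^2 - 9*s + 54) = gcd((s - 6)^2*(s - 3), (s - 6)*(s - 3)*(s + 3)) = s^2 - 9*s + 18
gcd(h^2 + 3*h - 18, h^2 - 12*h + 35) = 1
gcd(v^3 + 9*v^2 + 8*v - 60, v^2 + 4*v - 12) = v^2 + 4*v - 12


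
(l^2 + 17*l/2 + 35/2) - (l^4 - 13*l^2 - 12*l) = -l^4 + 14*l^2 + 41*l/2 + 35/2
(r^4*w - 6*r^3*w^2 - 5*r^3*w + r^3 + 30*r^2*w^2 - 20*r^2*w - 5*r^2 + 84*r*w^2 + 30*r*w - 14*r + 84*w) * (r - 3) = r^5*w - 6*r^4*w^2 - 8*r^4*w + r^4 + 48*r^3*w^2 - 5*r^3*w - 8*r^3 - 6*r^2*w^2 + 90*r^2*w + r^2 - 252*r*w^2 - 6*r*w + 42*r - 252*w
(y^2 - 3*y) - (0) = y^2 - 3*y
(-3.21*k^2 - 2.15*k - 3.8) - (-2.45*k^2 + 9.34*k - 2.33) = -0.76*k^2 - 11.49*k - 1.47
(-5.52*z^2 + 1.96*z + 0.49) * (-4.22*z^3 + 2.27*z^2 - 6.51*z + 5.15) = 23.2944*z^5 - 20.8016*z^4 + 38.3166*z^3 - 40.0753*z^2 + 6.9041*z + 2.5235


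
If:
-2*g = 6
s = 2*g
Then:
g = -3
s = -6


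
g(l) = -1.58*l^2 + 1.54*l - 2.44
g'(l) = 1.54 - 3.16*l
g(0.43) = -2.07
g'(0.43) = 0.18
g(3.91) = -20.57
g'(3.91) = -10.82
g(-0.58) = -3.86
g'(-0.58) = 3.37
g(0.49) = -2.06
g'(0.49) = -0.01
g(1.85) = -5.00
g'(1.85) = -4.31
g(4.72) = -30.37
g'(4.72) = -13.38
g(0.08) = -2.33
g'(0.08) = 1.29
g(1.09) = -2.64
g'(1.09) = -1.90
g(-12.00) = -248.44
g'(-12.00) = 39.46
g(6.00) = -50.08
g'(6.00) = -17.42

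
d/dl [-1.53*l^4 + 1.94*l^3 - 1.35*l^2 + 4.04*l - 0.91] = -6.12*l^3 + 5.82*l^2 - 2.7*l + 4.04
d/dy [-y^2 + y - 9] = 1 - 2*y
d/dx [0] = 0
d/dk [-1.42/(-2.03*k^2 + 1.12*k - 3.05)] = (1.5904 - 5.7652*k)/(2.03*k^2 - 1.12*k + 3.05)^2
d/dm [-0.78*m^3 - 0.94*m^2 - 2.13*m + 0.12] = -2.34*m^2 - 1.88*m - 2.13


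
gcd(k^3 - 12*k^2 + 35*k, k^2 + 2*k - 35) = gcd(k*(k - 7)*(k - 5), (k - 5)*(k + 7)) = k - 5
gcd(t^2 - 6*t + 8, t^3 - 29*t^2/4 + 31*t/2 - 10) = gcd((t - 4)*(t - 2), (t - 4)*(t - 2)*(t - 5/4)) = t^2 - 6*t + 8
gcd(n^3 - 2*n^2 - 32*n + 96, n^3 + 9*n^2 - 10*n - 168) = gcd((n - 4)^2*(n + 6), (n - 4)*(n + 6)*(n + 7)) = n^2 + 2*n - 24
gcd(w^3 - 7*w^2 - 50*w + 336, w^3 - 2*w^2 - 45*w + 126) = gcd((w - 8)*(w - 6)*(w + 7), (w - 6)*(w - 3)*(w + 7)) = w^2 + w - 42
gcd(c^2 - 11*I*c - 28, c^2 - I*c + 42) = c - 7*I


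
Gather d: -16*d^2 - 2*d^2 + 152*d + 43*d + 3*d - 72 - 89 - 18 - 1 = -18*d^2 + 198*d - 180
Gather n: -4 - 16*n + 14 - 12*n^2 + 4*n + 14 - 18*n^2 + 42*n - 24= -30*n^2 + 30*n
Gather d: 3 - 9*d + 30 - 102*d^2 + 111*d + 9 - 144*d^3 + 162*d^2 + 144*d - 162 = -144*d^3 + 60*d^2 + 246*d - 120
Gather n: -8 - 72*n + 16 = 8 - 72*n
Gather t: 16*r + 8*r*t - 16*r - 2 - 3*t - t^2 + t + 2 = -t^2 + t*(8*r - 2)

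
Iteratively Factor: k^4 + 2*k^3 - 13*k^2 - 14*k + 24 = (k - 3)*(k^3 + 5*k^2 + 2*k - 8) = (k - 3)*(k - 1)*(k^2 + 6*k + 8) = (k - 3)*(k - 1)*(k + 4)*(k + 2)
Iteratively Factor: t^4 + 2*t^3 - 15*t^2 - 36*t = (t)*(t^3 + 2*t^2 - 15*t - 36) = t*(t + 3)*(t^2 - t - 12) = t*(t + 3)^2*(t - 4)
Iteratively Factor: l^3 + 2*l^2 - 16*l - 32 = (l + 2)*(l^2 - 16) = (l - 4)*(l + 2)*(l + 4)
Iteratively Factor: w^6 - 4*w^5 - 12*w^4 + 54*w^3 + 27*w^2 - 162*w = (w + 3)*(w^5 - 7*w^4 + 9*w^3 + 27*w^2 - 54*w) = (w - 3)*(w + 3)*(w^4 - 4*w^3 - 3*w^2 + 18*w) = (w - 3)*(w + 2)*(w + 3)*(w^3 - 6*w^2 + 9*w) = (w - 3)^2*(w + 2)*(w + 3)*(w^2 - 3*w) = (w - 3)^3*(w + 2)*(w + 3)*(w)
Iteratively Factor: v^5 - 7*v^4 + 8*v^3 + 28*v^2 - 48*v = (v - 4)*(v^4 - 3*v^3 - 4*v^2 + 12*v) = (v - 4)*(v + 2)*(v^3 - 5*v^2 + 6*v) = (v - 4)*(v - 2)*(v + 2)*(v^2 - 3*v) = (v - 4)*(v - 3)*(v - 2)*(v + 2)*(v)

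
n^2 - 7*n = n*(n - 7)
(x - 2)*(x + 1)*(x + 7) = x^3 + 6*x^2 - 9*x - 14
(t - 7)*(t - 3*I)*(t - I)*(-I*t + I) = -I*t^4 - 4*t^3 + 8*I*t^3 + 32*t^2 - 4*I*t^2 - 28*t - 24*I*t + 21*I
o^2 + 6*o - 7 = (o - 1)*(o + 7)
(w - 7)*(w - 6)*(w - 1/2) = w^3 - 27*w^2/2 + 97*w/2 - 21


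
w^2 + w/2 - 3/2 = (w - 1)*(w + 3/2)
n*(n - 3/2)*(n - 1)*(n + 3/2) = n^4 - n^3 - 9*n^2/4 + 9*n/4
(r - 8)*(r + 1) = r^2 - 7*r - 8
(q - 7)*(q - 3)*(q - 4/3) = q^3 - 34*q^2/3 + 103*q/3 - 28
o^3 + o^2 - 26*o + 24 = (o - 4)*(o - 1)*(o + 6)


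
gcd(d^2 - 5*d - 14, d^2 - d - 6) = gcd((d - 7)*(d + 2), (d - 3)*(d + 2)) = d + 2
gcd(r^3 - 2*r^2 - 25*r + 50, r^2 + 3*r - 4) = 1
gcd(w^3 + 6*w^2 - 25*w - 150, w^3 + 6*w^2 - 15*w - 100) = w + 5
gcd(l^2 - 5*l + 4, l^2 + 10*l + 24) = 1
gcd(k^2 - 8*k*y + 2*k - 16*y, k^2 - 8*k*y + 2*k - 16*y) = -k^2 + 8*k*y - 2*k + 16*y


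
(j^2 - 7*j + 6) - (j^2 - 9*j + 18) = 2*j - 12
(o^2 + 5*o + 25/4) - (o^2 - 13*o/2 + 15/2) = 23*o/2 - 5/4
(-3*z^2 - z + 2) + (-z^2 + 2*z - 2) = -4*z^2 + z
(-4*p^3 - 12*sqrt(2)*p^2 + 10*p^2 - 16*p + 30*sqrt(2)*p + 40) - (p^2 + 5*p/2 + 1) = -4*p^3 - 12*sqrt(2)*p^2 + 9*p^2 - 37*p/2 + 30*sqrt(2)*p + 39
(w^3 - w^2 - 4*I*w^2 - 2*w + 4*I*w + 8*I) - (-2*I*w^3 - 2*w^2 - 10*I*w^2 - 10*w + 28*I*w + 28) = w^3 + 2*I*w^3 + w^2 + 6*I*w^2 + 8*w - 24*I*w - 28 + 8*I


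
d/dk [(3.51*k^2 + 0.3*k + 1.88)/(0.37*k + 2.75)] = (1.2987*k^2 + 19.305*k + 0.1294)/(0.1369*k^2 + 2.035*k + 7.5625)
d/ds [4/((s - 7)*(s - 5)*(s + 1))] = 4*(-3*s^2 + 22*s - 23)/(s^6 - 22*s^5 + 167*s^4 - 436*s^3 - 241*s^2 + 1610*s + 1225)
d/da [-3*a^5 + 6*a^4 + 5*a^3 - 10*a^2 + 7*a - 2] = -15*a^4 + 24*a^3 + 15*a^2 - 20*a + 7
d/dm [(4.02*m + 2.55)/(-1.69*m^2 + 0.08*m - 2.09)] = (6.7938*m^2 + 8.619*m - 8.6058)/(2.8561*m^4 - 0.2704*m^3 + 7.0706*m^2 - 0.3344*m + 4.3681)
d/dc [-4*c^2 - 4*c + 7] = -8*c - 4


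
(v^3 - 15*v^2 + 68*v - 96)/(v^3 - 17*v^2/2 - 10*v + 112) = 2*(v - 3)/(2*v + 7)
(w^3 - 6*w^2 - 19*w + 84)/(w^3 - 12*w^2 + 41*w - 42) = (w + 4)/(w - 2)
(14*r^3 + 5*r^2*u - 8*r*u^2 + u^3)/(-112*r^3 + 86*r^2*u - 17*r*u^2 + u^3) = (-r - u)/(8*r - u)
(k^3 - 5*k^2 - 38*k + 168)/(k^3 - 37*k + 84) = (k^2 - k - 42)/(k^2 + 4*k - 21)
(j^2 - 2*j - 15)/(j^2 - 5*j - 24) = (j - 5)/(j - 8)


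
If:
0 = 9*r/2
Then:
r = 0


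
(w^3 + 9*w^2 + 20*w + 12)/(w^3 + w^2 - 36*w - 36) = (w + 2)/(w - 6)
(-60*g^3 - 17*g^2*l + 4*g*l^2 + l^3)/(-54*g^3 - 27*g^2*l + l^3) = (20*g^2 - g*l - l^2)/(18*g^2 + 3*g*l - l^2)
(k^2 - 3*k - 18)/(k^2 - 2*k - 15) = (k - 6)/(k - 5)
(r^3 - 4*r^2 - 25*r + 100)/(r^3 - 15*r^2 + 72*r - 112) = (r^2 - 25)/(r^2 - 11*r + 28)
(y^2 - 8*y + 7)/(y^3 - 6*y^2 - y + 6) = (y - 7)/(y^2 - 5*y - 6)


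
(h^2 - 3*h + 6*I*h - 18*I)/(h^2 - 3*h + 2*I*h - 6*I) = (h + 6*I)/(h + 2*I)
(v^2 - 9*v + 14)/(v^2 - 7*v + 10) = (v - 7)/(v - 5)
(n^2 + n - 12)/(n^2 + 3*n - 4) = (n - 3)/(n - 1)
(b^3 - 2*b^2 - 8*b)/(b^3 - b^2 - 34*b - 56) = b*(b - 4)/(b^2 - 3*b - 28)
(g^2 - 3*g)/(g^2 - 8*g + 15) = g/(g - 5)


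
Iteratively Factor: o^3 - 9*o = (o + 3)*(o^2 - 3*o) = o*(o + 3)*(o - 3)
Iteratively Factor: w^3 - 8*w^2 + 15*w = (w)*(w^2 - 8*w + 15) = w*(w - 5)*(w - 3)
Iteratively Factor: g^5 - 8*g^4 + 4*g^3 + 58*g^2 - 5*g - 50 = (g - 1)*(g^4 - 7*g^3 - 3*g^2 + 55*g + 50) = (g - 1)*(g + 2)*(g^3 - 9*g^2 + 15*g + 25) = (g - 1)*(g + 1)*(g + 2)*(g^2 - 10*g + 25) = (g - 5)*(g - 1)*(g + 1)*(g + 2)*(g - 5)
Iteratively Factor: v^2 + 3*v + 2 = (v + 1)*(v + 2)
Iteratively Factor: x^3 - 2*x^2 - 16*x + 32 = (x + 4)*(x^2 - 6*x + 8) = (x - 2)*(x + 4)*(x - 4)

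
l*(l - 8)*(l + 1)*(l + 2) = l^4 - 5*l^3 - 22*l^2 - 16*l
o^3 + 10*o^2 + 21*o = o*(o + 3)*(o + 7)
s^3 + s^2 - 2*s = s*(s - 1)*(s + 2)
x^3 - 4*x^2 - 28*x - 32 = (x - 8)*(x + 2)^2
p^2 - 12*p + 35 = (p - 7)*(p - 5)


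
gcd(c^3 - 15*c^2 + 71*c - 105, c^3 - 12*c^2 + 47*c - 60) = c^2 - 8*c + 15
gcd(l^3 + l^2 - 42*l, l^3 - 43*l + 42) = l^2 + l - 42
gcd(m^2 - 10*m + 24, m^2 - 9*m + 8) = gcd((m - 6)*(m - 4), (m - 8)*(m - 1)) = 1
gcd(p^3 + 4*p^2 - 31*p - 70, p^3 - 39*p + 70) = p^2 + 2*p - 35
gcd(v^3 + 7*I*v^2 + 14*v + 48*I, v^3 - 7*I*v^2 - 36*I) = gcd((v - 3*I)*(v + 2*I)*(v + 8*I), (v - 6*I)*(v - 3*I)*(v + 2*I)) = v^2 - I*v + 6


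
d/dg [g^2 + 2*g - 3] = 2*g + 2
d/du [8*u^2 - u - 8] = 16*u - 1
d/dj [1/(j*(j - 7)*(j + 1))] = (-j*(j - 7) - j*(j + 1) - (j - 7)*(j + 1))/(j^2*(j - 7)^2*(j + 1)^2)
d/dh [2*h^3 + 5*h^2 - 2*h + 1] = 6*h^2 + 10*h - 2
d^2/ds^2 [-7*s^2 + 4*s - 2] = -14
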